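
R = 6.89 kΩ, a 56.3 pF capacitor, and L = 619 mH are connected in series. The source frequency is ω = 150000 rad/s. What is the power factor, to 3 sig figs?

0.260

X_L = ωL = 92800 Ω
X_C = 1/(ωC) = 118000 Ω
Net reactance X = X_L − X_C = -25600 Ω
Z = 6890 − j25600 Ω
|Z| = √(6890² + 25600²) = 26500 Ω
∠Z = arctan(-25600/6890) = -74.9°
cos φ = cos(-74.9°) = 0.260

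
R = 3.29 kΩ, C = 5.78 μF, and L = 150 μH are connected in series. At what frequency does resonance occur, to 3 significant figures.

ω₀ = 1/√(LC) = 1/√(0.00015 × 5.78e-06) = 33960 rad/s
f₀ = ω₀/(2π) = 5.41 kHz

5.41 kHz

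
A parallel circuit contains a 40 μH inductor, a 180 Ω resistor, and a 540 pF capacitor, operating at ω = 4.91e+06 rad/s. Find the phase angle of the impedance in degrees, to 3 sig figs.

X_L = ωL = 196 Ω
X_C = 1/(ωC) = 377 Ω
Parallel: admittances add. Y = 1/R + 1/(jωL) + jωC
Y = (0.00556 − j0.00244) S
|Y| = 0.00607 S → |Z| = 1/|Y| = 165 Ω, ∠Z = −∠Y = 23.7°

23.7°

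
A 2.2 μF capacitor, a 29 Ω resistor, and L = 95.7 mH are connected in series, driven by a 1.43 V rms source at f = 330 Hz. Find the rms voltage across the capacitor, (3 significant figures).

8.79 V

ω = 2πf = 2073 rad/s
X_L = ωL = 198 Ω
X_C = 1/(ωC) = 219 Ω
Net reactance X = X_L − X_C = -20.8 Ω
Z = 29.0 − j20.8 Ω
|Z| = √(29.0² + 20.8²) = 35.7 Ω
I = V/|Z| = 40.1 mA
V_C = I·|Z_C| = 0.0401 × 219 = 8.79 V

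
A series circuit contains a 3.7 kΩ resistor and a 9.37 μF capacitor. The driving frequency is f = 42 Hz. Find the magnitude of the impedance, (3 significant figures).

3720 Ω

ω = 2πf = 263.9 rad/s
X_C = 1/(ωC) = 404 Ω
Z = 3700 − j404 Ω
|Z| = √(3700² + 404²) = 3720 Ω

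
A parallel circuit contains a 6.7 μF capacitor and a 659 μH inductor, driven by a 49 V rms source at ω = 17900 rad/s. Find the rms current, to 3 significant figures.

X_L = ωL = 11.8 Ω
X_C = 1/(ωC) = 8.34 Ω
Parallel: admittances add. Y = 1/(jωL) + jωC
Y = (0 + j0.0352) S
|Y| = 0.0352 S → |Z| = 1/|Y| = 28.4 Ω, ∠Z = −∠Y = -90.0°
I = V/|Z| = 49/28.4 = 1.72 A

1.72 A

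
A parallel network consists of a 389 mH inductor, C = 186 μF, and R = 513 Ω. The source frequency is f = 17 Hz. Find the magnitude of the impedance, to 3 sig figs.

216 Ω

ω = 2πf = 106.8 rad/s
X_L = ωL = 41.6 Ω
X_C = 1/(ωC) = 50.3 Ω
Parallel: admittances add. Y = 1/R + 1/(jωL) + jωC
Y = (0.00195 − j0.00420) S
|Y| = 0.00463 S → |Z| = 1/|Y| = 216 Ω, ∠Z = −∠Y = 65.1°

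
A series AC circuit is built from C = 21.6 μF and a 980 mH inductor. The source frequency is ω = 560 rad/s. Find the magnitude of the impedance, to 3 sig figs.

466 Ω

X_L = ωL = 549 Ω
X_C = 1/(ωC) = 82.7 Ω
Net reactance X = X_L − X_C = 466 Ω
Z = j466 Ω
|Z| = √(0² + 466²) = 466 Ω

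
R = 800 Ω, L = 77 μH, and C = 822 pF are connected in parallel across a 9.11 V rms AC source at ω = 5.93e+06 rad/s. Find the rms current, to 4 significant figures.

26.98 mA

X_L = ωL = 456.6 Ω
X_C = 1/(ωC) = 205.2 Ω
Parallel: admittances add. Y = 1/R + 1/(jωL) + jωC
Y = (0.001250 + j0.002684) S
|Y| = 0.002961 S → |Z| = 1/|Y| = 337.7 Ω, ∠Z = −∠Y = -65.03°
I = V/|Z| = 9.11/337.7 = 26.98 mA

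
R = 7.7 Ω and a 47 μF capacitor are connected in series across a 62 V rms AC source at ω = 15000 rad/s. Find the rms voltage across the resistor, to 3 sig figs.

61.0 V

X_C = 1/(ωC) = 1.42 Ω
Z = 7.70 − j1.42 Ω
|Z| = √(7.70² + 1.42²) = 7.83 Ω
I = V/|Z| = 7.92 A
V_R = I·|Z_R| = 7.92 × 7.70 = 61.0 V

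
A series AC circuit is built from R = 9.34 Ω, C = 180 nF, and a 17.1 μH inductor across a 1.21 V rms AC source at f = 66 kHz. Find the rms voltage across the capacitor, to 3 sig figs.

ω = 2πf = 414700 rad/s
X_L = ωL = 7.09 Ω
X_C = 1/(ωC) = 13.4 Ω
Net reactance X = X_L − X_C = -6.31 Ω
Z = 9.34 − j6.31 Ω
|Z| = √(9.34² + 6.31²) = 11.3 Ω
I = V/|Z| = 107 mA
V_C = I·|Z_C| = 0.107 × 13.4 = 1.44 V

1.44 V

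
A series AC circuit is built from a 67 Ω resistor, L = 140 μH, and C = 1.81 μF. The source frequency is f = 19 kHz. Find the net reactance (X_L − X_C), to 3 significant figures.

ω = 2πf = 119400 rad/s
X_L = ωL = 16.7 Ω
X_C = 1/(ωC) = 4.63 Ω
X = 16.7 − 4.63 = 12.1 Ω

12.1 Ω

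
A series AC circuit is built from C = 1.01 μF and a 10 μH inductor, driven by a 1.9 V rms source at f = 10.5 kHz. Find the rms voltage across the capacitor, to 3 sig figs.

1.99 V

ω = 2πf = 65970 rad/s
X_L = ωL = 0.660 Ω
X_C = 1/(ωC) = 15.0 Ω
Net reactance X = X_L − X_C = -14.3 Ω
Z = − j14.3 Ω
|Z| = √(0² + 14.3²) = 14.3 Ω
I = V/|Z| = 132 mA
V_C = I·|Z_C| = 0.132 × 15.0 = 1.99 V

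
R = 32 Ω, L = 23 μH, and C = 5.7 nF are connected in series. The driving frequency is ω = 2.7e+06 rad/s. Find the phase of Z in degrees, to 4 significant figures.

-5.138°

X_L = ωL = 62.10 Ω
X_C = 1/(ωC) = 64.98 Ω
Net reactance X = X_L − X_C = -2.877 Ω
Z = 32.00 − j2.877 Ω
|Z| = √(32.00² + 2.877²) = 32.13 Ω
∠Z = arctan(-2.877/32.00) = -5.138°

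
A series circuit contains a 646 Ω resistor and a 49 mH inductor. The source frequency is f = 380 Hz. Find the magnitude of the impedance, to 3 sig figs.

657 Ω

ω = 2πf = 2388 rad/s
X_L = ωL = 117 Ω
Z = 646 + j117 Ω
|Z| = √(646² + 117²) = 657 Ω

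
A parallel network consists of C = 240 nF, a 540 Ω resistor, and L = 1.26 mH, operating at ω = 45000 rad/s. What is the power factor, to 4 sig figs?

0.2614

X_L = ωL = 56.70 Ω
X_C = 1/(ωC) = 92.59 Ω
Parallel: admittances add. Y = 1/R + 1/(jωL) + jωC
Y = (0.001852 − j0.006837) S
|Y| = 0.007083 S → |Z| = 1/|Y| = 141.2 Ω, ∠Z = −∠Y = 74.84°
cos φ = cos(74.84°) = 0.2614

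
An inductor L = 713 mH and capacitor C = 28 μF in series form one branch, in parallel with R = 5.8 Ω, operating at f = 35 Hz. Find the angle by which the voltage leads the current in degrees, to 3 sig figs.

-46.0°

ω = 2πf = 219.9 rad/s
X_L = ωL = 157 Ω
X_C = 1/(ωC) = 162 Ω
Branch 1: Z₁ = R = 5.80 Ω
Branch 2 (series LC): Z₂ = j(X_L − X_C) = −j5.61 Ω
Parallel: Z = Z₁Z₂/(Z₁+Z₂), |Z| = 4.03 Ω, ∠Z = -46.0°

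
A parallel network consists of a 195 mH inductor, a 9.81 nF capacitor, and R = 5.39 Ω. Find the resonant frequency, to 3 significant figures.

ω₀ = 1/√(LC) = 1/√(0.195 × 9.81e-09) = 22860 rad/s
f₀ = ω₀/(2π) = 3.64 kHz

3.64 kHz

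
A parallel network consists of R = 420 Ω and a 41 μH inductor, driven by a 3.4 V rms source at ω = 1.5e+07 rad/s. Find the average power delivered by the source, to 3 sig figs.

X_L = ωL = 615 Ω
Parallel: admittances add. Y = 1/R + 1/(jωL)
Y = (0.00238 − j0.00163) S
|Y| = 0.00288 S → |Z| = 1/|Y| = 347 Ω, ∠Z = −∠Y = 34.3°
I = V/|Z| = 9.80 mA
P = VI cos φ = 3.4 × 0.00980 × cos(34.3°) = 27.5 mW

27.5 mW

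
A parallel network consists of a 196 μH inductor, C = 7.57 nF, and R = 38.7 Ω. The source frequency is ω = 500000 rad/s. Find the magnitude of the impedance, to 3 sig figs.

37.6 Ω

X_L = ωL = 98.0 Ω
X_C = 1/(ωC) = 264 Ω
Parallel: admittances add. Y = 1/R + 1/(jωL) + jωC
Y = (0.0258 − j0.00642) S
|Y| = 0.0266 S → |Z| = 1/|Y| = 37.6 Ω, ∠Z = −∠Y = 14.0°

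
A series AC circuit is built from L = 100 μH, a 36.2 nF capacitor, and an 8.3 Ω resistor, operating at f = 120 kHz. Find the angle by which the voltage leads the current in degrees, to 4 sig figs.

ω = 2πf = 754000 rad/s
X_L = ωL = 75.40 Ω
X_C = 1/(ωC) = 36.64 Ω
Net reactance X = X_L − X_C = 38.76 Ω
Z = 8.300 + j38.76 Ω
|Z| = √(8.300² + 38.76²) = 39.64 Ω
∠Z = arctan(38.76/8.300) = 77.91°

77.91°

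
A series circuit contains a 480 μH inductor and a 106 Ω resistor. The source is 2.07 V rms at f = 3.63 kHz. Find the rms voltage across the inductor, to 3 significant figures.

0.213 V

ω = 2πf = 22810 rad/s
X_L = ωL = 10.9 Ω
Z = 106 + j10.9 Ω
|Z| = √(106² + 10.9²) = 107 Ω
I = V/|Z| = 19.4 mA
V_L = I·|Z_L| = 0.0194 × 10.9 = 0.213 V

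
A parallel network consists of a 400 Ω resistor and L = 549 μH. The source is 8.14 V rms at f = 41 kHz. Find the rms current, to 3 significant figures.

61.0 mA

ω = 2πf = 257600 rad/s
X_L = ωL = 141 Ω
Parallel: admittances add. Y = 1/R + 1/(jωL)
Y = (0.00250 − j0.00707) S
|Y| = 0.00750 S → |Z| = 1/|Y| = 133 Ω, ∠Z = −∠Y = 70.5°
I = V/|Z| = 8.14/133 = 61.0 mA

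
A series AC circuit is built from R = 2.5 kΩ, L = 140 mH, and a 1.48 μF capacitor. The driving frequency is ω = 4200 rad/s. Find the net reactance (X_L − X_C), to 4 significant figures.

X_L = ωL = 588.0 Ω
X_C = 1/(ωC) = 160.9 Ω
X = 588.0 − 160.9 = 427.1 Ω

427.1 Ω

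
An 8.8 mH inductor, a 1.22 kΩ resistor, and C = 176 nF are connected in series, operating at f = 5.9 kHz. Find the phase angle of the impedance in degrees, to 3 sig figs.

ω = 2πf = 37070 rad/s
X_L = ωL = 326 Ω
X_C = 1/(ωC) = 153 Ω
Net reactance X = X_L − X_C = 173 Ω
Z = 1220 + j173 Ω
|Z| = √(1220² + 173²) = 1230 Ω
∠Z = arctan(173/1220) = 8.07°

8.07°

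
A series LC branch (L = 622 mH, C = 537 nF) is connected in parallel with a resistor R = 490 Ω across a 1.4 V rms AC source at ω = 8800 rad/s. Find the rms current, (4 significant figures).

2.870 mA

X_L = ωL = 5474 Ω
X_C = 1/(ωC) = 211.6 Ω
Branch 1: Z₁ = R = 490.0 Ω
Branch 2 (series LC): Z₂ = j(X_L − X_C) = j5262 Ω
Parallel: Z = Z₁Z₂/(Z₁+Z₂), |Z| = 487.9 Ω, ∠Z = 5.320°
I = V/|Z| = 1.4/487.9 = 2.870 mA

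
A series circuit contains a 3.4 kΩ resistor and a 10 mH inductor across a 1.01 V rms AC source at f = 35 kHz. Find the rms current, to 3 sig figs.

ω = 2πf = 219900 rad/s
X_L = ωL = 2200 Ω
Z = 3400 + j2200 Ω
|Z| = √(3400² + 2200²) = 4050 Ω
I = V/|Z| = 1.01/4050 = 249 μA

249 μA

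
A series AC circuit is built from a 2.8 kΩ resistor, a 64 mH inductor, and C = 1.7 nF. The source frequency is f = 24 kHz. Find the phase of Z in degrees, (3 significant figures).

ω = 2πf = 150800 rad/s
X_L = ωL = 9650 Ω
X_C = 1/(ωC) = 3900 Ω
Net reactance X = X_L − X_C = 5750 Ω
Z = 2800 + j5750 Ω
|Z| = √(2800² + 5750²) = 6400 Ω
∠Z = arctan(5750/2800) = 64.0°

64.0°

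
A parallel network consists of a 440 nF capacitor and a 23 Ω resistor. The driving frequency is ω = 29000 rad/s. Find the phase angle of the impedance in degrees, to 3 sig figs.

-16.4°

X_C = 1/(ωC) = 78.4 Ω
Parallel: admittances add. Y = 1/R + jωC
Y = (0.0435 + j0.0128) S
|Y| = 0.0453 S → |Z| = 1/|Y| = 22.1 Ω, ∠Z = −∠Y = -16.4°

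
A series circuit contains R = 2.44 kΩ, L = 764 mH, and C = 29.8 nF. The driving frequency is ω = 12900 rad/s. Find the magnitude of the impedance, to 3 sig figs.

7650 Ω

X_L = ωL = 9860 Ω
X_C = 1/(ωC) = 2600 Ω
Net reactance X = X_L − X_C = 7250 Ω
Z = 2440 + j7250 Ω
|Z| = √(2440² + 7250²) = 7650 Ω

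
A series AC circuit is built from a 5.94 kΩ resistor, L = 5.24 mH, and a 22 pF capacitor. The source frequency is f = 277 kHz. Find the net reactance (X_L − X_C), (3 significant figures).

-17000 Ω

ω = 2πf = 1.74e+06 rad/s
X_L = ωL = 9120 Ω
X_C = 1/(ωC) = 26100 Ω
X = 9120 − 26100 = -17000 Ω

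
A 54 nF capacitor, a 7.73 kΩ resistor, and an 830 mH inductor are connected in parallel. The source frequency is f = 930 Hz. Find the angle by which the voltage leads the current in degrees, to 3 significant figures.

ω = 2πf = 5843 rad/s
X_L = ωL = 4850 Ω
X_C = 1/(ωC) = 3170 Ω
Parallel: admittances add. Y = 1/R + 1/(jωL) + jωC
Y = (0.000129 + j0.000109) S
|Y| = 0.000169 S → |Z| = 1/|Y| = 5900 Ω, ∠Z = −∠Y = -40.2°

-40.2°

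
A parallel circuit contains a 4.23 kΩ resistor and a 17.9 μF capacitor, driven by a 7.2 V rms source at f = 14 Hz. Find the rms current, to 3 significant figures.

11.5 mA

ω = 2πf = 87.96 rad/s
X_C = 1/(ωC) = 635 Ω
Parallel: admittances add. Y = 1/R + jωC
Y = (0.000236 + j0.00157) S
|Y| = 0.00159 S → |Z| = 1/|Y| = 628 Ω, ∠Z = −∠Y = -81.5°
I = V/|Z| = 7.2/628 = 11.5 mA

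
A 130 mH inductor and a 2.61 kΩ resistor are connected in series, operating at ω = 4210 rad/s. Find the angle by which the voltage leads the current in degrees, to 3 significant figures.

11.8°

X_L = ωL = 547 Ω
Z = 2610 + j547 Ω
|Z| = √(2610² + 547²) = 2670 Ω
∠Z = arctan(547/2610) = 11.8°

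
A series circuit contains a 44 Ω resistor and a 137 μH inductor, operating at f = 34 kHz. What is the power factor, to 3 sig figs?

0.833

ω = 2πf = 213600 rad/s
X_L = ωL = 29.3 Ω
Z = 44.0 + j29.3 Ω
|Z| = √(44.0² + 29.3²) = 52.8 Ω
∠Z = arctan(29.3/44.0) = 33.6°
cos φ = cos(33.6°) = 0.833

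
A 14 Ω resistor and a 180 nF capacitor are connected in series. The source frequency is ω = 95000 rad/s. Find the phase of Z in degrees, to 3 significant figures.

X_C = 1/(ωC) = 58.5 Ω
Z = 14.0 − j58.5 Ω
|Z| = √(14.0² + 58.5²) = 60.1 Ω
∠Z = arctan(-58.5/14.0) = -76.5°

-76.5°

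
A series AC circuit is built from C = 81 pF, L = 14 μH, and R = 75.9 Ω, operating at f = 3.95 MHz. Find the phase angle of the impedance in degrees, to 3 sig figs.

ω = 2πf = 2.482e+07 rad/s
X_L = ωL = 347 Ω
X_C = 1/(ωC) = 497 Ω
Net reactance X = X_L − X_C = -150 Ω
Z = 75.9 − j150 Ω
|Z| = √(75.9² + 150²) = 168 Ω
∠Z = arctan(-150/75.9) = -63.2°

-63.2°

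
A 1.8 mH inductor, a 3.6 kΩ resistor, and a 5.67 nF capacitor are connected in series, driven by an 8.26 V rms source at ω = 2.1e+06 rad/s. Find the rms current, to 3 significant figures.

1.60 mA

X_L = ωL = 3780 Ω
X_C = 1/(ωC) = 84.0 Ω
Net reactance X = X_L − X_C = 3700 Ω
Z = 3600 + j3700 Ω
|Z| = √(3600² + 3700²) = 5160 Ω
I = V/|Z| = 8.26/5160 = 1.60 mA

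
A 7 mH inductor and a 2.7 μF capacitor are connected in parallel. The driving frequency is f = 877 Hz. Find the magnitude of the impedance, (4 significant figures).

90.52 Ω

ω = 2πf = 5510 rad/s
X_L = ωL = 38.57 Ω
X_C = 1/(ωC) = 67.21 Ω
Parallel: admittances add. Y = 1/(jωL) + jωC
Y = (0 − j0.01105) S
|Y| = 0.01105 S → |Z| = 1/|Y| = 90.52 Ω, ∠Z = −∠Y = 90.00°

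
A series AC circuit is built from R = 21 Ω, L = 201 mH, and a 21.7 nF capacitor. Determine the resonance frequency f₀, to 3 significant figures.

ω₀ = 1/√(LC) = 1/√(0.201 × 2.17e-08) = 15140 rad/s
f₀ = ω₀/(2π) = 2.41 kHz

2.41 kHz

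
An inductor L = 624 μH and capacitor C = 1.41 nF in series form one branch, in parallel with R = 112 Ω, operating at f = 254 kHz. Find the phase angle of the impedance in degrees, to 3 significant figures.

11.5°

ω = 2πf = 1.596e+06 rad/s
X_L = ωL = 996 Ω
X_C = 1/(ωC) = 444 Ω
Branch 1: Z₁ = R = 112 Ω
Branch 2 (series LC): Z₂ = j(X_L − X_C) = j551 Ω
Parallel: Z = Z₁Z₂/(Z₁+Z₂), |Z| = 110 Ω, ∠Z = 11.5°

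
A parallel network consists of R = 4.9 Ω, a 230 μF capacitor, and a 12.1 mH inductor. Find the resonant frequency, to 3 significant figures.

95.4 Hz

ω₀ = 1/√(LC) = 1/√(0.0121 × 0.00023) = 599.4 rad/s
f₀ = ω₀/(2π) = 95.4 Hz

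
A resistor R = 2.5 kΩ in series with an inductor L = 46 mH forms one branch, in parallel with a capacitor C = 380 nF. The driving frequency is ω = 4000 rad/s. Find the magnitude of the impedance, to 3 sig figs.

X_L = ωL = 184 Ω
X_C = 1/(ωC) = 658 Ω
Branch 1 (R+jX_L): Z₁ = 2500 + j184 Ω, |Z₁| = 2510 Ω
Branch 2 (−jX_C): Z₂ = −j658 Ω
Parallel: Z = Z₁Z₂/(Z₁+Z₂), |Z| = 648 Ω, ∠Z = -75.1°

648 Ω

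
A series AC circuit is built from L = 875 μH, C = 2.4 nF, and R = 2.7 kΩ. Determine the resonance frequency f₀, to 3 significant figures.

110 kHz

ω₀ = 1/√(LC) = 1/√(0.000875 × 2.4e-09) = 690100 rad/s
f₀ = ω₀/(2π) = 110 kHz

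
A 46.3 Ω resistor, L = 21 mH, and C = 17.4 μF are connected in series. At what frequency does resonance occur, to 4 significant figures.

ω₀ = 1/√(LC) = 1/√(0.021 × 1.74e-05) = 1654 rad/s
f₀ = ω₀/(2π) = 263.3 Hz

263.3 Hz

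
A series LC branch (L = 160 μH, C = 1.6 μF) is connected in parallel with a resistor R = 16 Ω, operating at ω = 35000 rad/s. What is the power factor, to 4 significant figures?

X_L = ωL = 5.600 Ω
X_C = 1/(ωC) = 17.86 Ω
Branch 1: Z₁ = R = 16.00 Ω
Branch 2 (series LC): Z₂ = j(X_L − X_C) = −j12.26 Ω
Parallel: Z = Z₁Z₂/(Z₁+Z₂), |Z| = 9.730 Ω, ∠Z = -52.55°
cos φ = cos(-52.55°) = 0.6081

0.6081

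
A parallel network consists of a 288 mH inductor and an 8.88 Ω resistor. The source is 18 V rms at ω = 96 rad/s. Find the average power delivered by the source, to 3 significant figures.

36.5 W

X_L = ωL = 27.6 Ω
Parallel: admittances add. Y = 1/R + 1/(jωL)
Y = (0.113 − j0.0362) S
|Y| = 0.118 S → |Z| = 1/|Y| = 8.45 Ω, ∠Z = −∠Y = 17.8°
I = V/|Z| = 2.13 A
P = VI cos φ = 18 × 2.13 × cos(17.8°) = 36.5 W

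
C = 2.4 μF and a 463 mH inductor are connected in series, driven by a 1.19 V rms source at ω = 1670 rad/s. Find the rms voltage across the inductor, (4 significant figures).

X_L = ωL = 773.2 Ω
X_C = 1/(ωC) = 249.5 Ω
Net reactance X = X_L − X_C = 523.7 Ω
Z = j523.7 Ω
|Z| = √(0² + 523.7²) = 523.7 Ω
I = V/|Z| = 2.272 mA
V_L = I·|Z_L| = 0.002272 × 773.2 = 1.757 V

1.757 V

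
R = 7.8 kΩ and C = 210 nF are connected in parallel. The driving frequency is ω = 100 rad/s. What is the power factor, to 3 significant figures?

X_C = 1/(ωC) = 47600 Ω
Parallel: admittances add. Y = 1/R + jωC
Y = (0.000128 + j2.1e-05) S
|Y| = 0.000130 S → |Z| = 1/|Y| = 7700 Ω, ∠Z = −∠Y = -9.30°
cos φ = cos(-9.30°) = 0.987

0.987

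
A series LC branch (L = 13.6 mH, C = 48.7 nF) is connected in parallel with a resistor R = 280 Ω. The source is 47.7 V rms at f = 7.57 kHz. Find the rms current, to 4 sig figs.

279.6 mA

ω = 2πf = 47560 rad/s
X_L = ωL = 646.9 Ω
X_C = 1/(ωC) = 431.7 Ω
Branch 1: Z₁ = R = 280.0 Ω
Branch 2 (series LC): Z₂ = j(X_L − X_C) = j215.2 Ω
Parallel: Z = Z₁Z₂/(Z₁+Z₂), |Z| = 170.6 Ω, ∠Z = 52.46°
I = V/|Z| = 47.7/170.6 = 279.6 mA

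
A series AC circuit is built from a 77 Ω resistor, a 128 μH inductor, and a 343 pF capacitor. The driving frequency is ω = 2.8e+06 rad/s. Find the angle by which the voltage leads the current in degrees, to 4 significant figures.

-83.57°

X_L = ωL = 358.4 Ω
X_C = 1/(ωC) = 1041 Ω
Net reactance X = X_L − X_C = -682.8 Ω
Z = 77.00 − j682.8 Ω
|Z| = √(77.00² + 682.8²) = 687.2 Ω
∠Z = arctan(-682.8/77.00) = -83.57°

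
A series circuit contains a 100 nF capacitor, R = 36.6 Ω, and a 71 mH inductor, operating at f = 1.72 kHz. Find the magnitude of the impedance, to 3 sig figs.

162 Ω

ω = 2πf = 10810 rad/s
X_L = ωL = 767 Ω
X_C = 1/(ωC) = 925 Ω
Net reactance X = X_L − X_C = -158 Ω
Z = 36.6 − j158 Ω
|Z| = √(36.6² + 158²) = 162 Ω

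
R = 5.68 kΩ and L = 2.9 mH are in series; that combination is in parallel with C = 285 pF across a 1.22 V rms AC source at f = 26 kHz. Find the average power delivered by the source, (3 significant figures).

ω = 2πf = 163400 rad/s
X_L = ωL = 474 Ω
X_C = 1/(ωC) = 21500 Ω
Branch 1 (R+jX_L): Z₁ = 5680 + j474 Ω, |Z₁| = 5700 Ω
Branch 2 (−jX_C): Z₂ = −j21500 Ω
Parallel: Z = Z₁Z₂/(Z₁+Z₂), |Z| = 5630 Ω, ∠Z = -10.4°
I = V/|Z| = 217 μA
P = VI cos φ = 1.22 × 0.000217 × cos(-10.4°) = 260 μW

260 μW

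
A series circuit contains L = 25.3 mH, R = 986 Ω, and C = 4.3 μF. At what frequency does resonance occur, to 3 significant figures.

ω₀ = 1/√(LC) = 1/√(0.0253 × 4.3e-06) = 3032 rad/s
f₀ = ω₀/(2π) = 483 Hz

483 Hz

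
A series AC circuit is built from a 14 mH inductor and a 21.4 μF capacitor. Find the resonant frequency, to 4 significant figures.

290.8 Hz

ω₀ = 1/√(LC) = 1/√(0.014 × 2.14e-05) = 1827 rad/s
f₀ = ω₀/(2π) = 290.8 Hz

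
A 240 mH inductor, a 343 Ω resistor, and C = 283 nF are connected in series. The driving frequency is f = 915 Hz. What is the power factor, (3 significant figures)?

ω = 2πf = 5749 rad/s
X_L = ωL = 1380 Ω
X_C = 1/(ωC) = 615 Ω
Net reactance X = X_L − X_C = 765 Ω
Z = 343 + j765 Ω
|Z| = √(343² + 765²) = 839 Ω
∠Z = arctan(765/343) = 65.9°
cos φ = cos(65.9°) = 0.409

0.409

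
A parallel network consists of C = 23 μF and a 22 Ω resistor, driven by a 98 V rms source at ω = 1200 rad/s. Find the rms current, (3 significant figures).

X_C = 1/(ωC) = 36.2 Ω
Parallel: admittances add. Y = 1/R + jωC
Y = (0.0455 + j0.0276) S
|Y| = 0.0532 S → |Z| = 1/|Y| = 18.8 Ω, ∠Z = −∠Y = -31.3°
I = V/|Z| = 98/18.8 = 5.21 A

5.21 A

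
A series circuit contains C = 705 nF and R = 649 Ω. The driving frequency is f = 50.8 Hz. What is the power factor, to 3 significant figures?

0.145

ω = 2πf = 319.2 rad/s
X_C = 1/(ωC) = 4440 Ω
Z = 649 − j4440 Ω
|Z| = √(649² + 4440²) = 4490 Ω
∠Z = arctan(-4440/649) = -81.7°
cos φ = cos(-81.7°) = 0.145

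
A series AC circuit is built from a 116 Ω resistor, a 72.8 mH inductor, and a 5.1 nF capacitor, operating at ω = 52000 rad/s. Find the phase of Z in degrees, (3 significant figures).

7.30°

X_L = ωL = 3790 Ω
X_C = 1/(ωC) = 3770 Ω
Net reactance X = X_L − X_C = 14.9 Ω
Z = 116 + j14.9 Ω
|Z| = √(116² + 14.9²) = 117 Ω
∠Z = arctan(14.9/116) = 7.30°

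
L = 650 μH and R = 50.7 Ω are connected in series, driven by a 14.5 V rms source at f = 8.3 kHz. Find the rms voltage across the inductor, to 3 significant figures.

ω = 2πf = 52150 rad/s
X_L = ωL = 33.9 Ω
Z = 50.7 + j33.9 Ω
|Z| = √(50.7² + 33.9²) = 61.0 Ω
I = V/|Z| = 238 mA
V_L = I·|Z_L| = 0.238 × 33.9 = 8.06 V

8.06 V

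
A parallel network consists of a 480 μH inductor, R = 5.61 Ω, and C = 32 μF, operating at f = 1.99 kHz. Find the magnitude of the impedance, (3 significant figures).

3.40 Ω

ω = 2πf = 12500 rad/s
X_L = ωL = 6.00 Ω
X_C = 1/(ωC) = 2.50 Ω
Parallel: admittances add. Y = 1/R + 1/(jωL) + jωC
Y = (0.178 + j0.233) S
|Y| = 0.294 S → |Z| = 1/|Y| = 3.40 Ω, ∠Z = −∠Y = -52.6°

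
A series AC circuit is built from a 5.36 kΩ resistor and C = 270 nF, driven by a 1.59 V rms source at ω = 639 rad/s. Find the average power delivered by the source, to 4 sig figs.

217.4 μW

X_C = 1/(ωC) = 5796 Ω
Z = 5360 − j5796 Ω
|Z| = √(5360² + 5796²) = 7895 Ω
∠Z = arctan(-5796/5360) = -47.24°
I = V/|Z| = 201.4 μA
P = VI cos φ = 1.59 × 0.0002014 × cos(-47.24°) = 217.4 μW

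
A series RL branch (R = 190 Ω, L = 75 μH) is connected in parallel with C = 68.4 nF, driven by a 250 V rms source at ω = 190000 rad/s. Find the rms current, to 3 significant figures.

X_L = ωL = 14.2 Ω
X_C = 1/(ωC) = 76.9 Ω
Branch 1 (R+jX_L): Z₁ = 190 + j14.2 Ω, |Z₁| = 191 Ω
Branch 2 (−jX_C): Z₂ = −j76.9 Ω
Parallel: Z = Z₁Z₂/(Z₁+Z₂), |Z| = 73.3 Ω, ∠Z = -67.4°
I = V/|Z| = 250/73.3 = 3.41 A

3.41 A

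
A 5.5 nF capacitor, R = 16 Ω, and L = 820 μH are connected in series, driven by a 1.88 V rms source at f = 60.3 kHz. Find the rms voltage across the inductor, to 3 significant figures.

3.44 V

ω = 2πf = 378900 rad/s
X_L = ωL = 311 Ω
X_C = 1/(ωC) = 480 Ω
Net reactance X = X_L − X_C = -169 Ω
Z = 16.0 − j169 Ω
|Z| = √(16.0² + 169²) = 170 Ω
I = V/|Z| = 11.1 mA
V_L = I·|Z_L| = 0.0111 × 311 = 3.44 V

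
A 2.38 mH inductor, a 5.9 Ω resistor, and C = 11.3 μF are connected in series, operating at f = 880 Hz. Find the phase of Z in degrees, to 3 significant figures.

ω = 2πf = 5529 rad/s
X_L = ωL = 13.2 Ω
X_C = 1/(ωC) = 16.0 Ω
Net reactance X = X_L − X_C = -2.85 Ω
Z = 5.90 − j2.85 Ω
|Z| = √(5.90² + 2.85²) = 6.55 Ω
∠Z = arctan(-2.85/5.90) = -25.7°

-25.7°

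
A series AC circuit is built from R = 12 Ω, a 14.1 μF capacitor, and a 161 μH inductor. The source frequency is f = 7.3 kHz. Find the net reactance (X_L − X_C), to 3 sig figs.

5.84 Ω

ω = 2πf = 45870 rad/s
X_L = ωL = 7.38 Ω
X_C = 1/(ωC) = 1.55 Ω
X = 7.38 − 1.55 = 5.84 Ω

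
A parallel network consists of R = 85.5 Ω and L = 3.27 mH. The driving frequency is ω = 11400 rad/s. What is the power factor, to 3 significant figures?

0.400

X_L = ωL = 37.3 Ω
Parallel: admittances add. Y = 1/R + 1/(jωL)
Y = (0.0117 − j0.0268) S
|Y| = 0.0293 S → |Z| = 1/|Y| = 34.2 Ω, ∠Z = −∠Y = 66.4°
cos φ = cos(66.4°) = 0.400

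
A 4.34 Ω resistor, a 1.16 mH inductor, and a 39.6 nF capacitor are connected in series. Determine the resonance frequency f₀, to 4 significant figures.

23.48 kHz

ω₀ = 1/√(LC) = 1/√(0.00116 × 3.96e-08) = 147500 rad/s
f₀ = ω₀/(2π) = 23.48 kHz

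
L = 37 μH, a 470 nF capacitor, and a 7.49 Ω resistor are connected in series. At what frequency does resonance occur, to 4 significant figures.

ω₀ = 1/√(LC) = 1/√(3.7e-05 × 4.7e-07) = 239800 rad/s
f₀ = ω₀/(2π) = 38.17 kHz

38.17 kHz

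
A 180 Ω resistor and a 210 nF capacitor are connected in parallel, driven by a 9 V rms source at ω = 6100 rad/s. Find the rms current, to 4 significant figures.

51.31 mA

X_C = 1/(ωC) = 780.6 Ω
Parallel: admittances add. Y = 1/R + jωC
Y = (0.005556 + j0.001281) S
|Y| = 0.005701 S → |Z| = 1/|Y| = 175.4 Ω, ∠Z = −∠Y = -12.98°
I = V/|Z| = 9/175.4 = 51.31 mA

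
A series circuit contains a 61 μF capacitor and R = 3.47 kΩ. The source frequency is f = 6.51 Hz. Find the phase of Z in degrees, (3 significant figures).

ω = 2πf = 40.90 rad/s
X_C = 1/(ωC) = 401 Ω
Z = 3470 − j401 Ω
|Z| = √(3470² + 401²) = 3490 Ω
∠Z = arctan(-401/3470) = -6.59°

-6.59°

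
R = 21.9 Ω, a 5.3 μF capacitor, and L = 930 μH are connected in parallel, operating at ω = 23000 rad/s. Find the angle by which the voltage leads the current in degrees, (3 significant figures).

X_L = ωL = 21.4 Ω
X_C = 1/(ωC) = 8.20 Ω
Parallel: admittances add. Y = 1/R + 1/(jωL) + jωC
Y = (0.0457 + j0.0751) S
|Y| = 0.0879 S → |Z| = 1/|Y| = 11.4 Ω, ∠Z = −∠Y = -58.7°

-58.7°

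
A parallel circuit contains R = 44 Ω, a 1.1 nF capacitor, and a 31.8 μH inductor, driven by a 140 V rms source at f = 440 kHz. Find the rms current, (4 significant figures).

3.389 A

ω = 2πf = 2.765e+06 rad/s
X_L = ωL = 87.91 Ω
X_C = 1/(ωC) = 328.8 Ω
Parallel: admittances add. Y = 1/R + 1/(jωL) + jωC
Y = (0.02273 − j0.008334) S
|Y| = 0.02421 S → |Z| = 1/|Y| = 41.31 Ω, ∠Z = −∠Y = 20.14°
I = V/|Z| = 140/41.31 = 3.389 A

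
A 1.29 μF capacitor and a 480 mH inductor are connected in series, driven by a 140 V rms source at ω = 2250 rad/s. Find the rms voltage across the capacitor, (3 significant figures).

X_L = ωL = 1080 Ω
X_C = 1/(ωC) = 345 Ω
Net reactance X = X_L − X_C = 735 Ω
Z = j735 Ω
|Z| = √(0² + 735²) = 735 Ω
I = V/|Z| = 190 mA
V_C = I·|Z_C| = 0.190 × 345 = 65.6 V

65.6 V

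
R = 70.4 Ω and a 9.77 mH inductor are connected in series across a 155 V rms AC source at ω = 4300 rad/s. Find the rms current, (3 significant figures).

1.89 A

X_L = ωL = 42.0 Ω
Z = 70.4 + j42.0 Ω
|Z| = √(70.4² + 42.0²) = 82.0 Ω
I = V/|Z| = 155/82.0 = 1.89 A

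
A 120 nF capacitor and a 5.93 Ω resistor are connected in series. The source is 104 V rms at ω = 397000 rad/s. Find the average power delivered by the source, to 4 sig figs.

134.8 W

X_C = 1/(ωC) = 20.99 Ω
Z = 5.930 − j20.99 Ω
|Z| = √(5.930² + 20.99²) = 21.81 Ω
∠Z = arctan(-20.99/5.930) = -74.22°
I = V/|Z| = 4.768 A
P = VI cos φ = 104 × 4.768 × cos(-74.22°) = 134.8 W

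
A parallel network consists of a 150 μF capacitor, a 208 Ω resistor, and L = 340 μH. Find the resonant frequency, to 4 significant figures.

704.7 Hz

ω₀ = 1/√(LC) = 1/√(0.00034 × 0.00015) = 4428 rad/s
f₀ = ω₀/(2π) = 704.7 Hz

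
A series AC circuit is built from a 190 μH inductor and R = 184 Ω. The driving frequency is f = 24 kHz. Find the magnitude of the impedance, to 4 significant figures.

ω = 2πf = 150800 rad/s
X_L = ωL = 28.65 Ω
Z = 184.0 + j28.65 Ω
|Z| = √(184.0² + 28.65²) = 186.2 Ω

186.2 Ω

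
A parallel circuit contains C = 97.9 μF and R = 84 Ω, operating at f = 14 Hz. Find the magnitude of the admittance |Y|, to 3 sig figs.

14.7 mS

ω = 2πf = 87.96 rad/s
X_C = 1/(ωC) = 116 Ω
Parallel: admittances add. Y = 1/R + jωC
Y = (0.0119 + j0.00861) S
|Y| = 0.0147 S → |Z| = 1/|Y| = 68.1 Ω, ∠Z = −∠Y = -35.9°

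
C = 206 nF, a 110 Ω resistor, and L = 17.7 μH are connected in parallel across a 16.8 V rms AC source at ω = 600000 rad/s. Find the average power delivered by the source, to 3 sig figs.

X_L = ωL = 10.6 Ω
X_C = 1/(ωC) = 8.09 Ω
Parallel: admittances add. Y = 1/R + 1/(jωL) + jωC
Y = (0.00909 + j0.0294) S
|Y| = 0.0308 S → |Z| = 1/|Y| = 32.5 Ω, ∠Z = −∠Y = -72.8°
I = V/|Z| = 518 mA
P = VI cos φ = 16.8 × 0.518 × cos(-72.8°) = 2.57 W

2.57 W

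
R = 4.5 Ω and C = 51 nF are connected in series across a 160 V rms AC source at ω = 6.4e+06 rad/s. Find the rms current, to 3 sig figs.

X_C = 1/(ωC) = 3.06 Ω
Z = 4.50 − j3.06 Ω
|Z| = √(4.50² + 3.06²) = 5.44 Ω
I = V/|Z| = 160/5.44 = 29.4 A

29.4 A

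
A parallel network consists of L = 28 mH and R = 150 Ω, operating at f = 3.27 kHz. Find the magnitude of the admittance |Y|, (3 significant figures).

ω = 2πf = 20550 rad/s
X_L = ωL = 575 Ω
Parallel: admittances add. Y = 1/R + 1/(jωL)
Y = (0.00667 − j0.00174) S
|Y| = 0.00689 S → |Z| = 1/|Y| = 145 Ω, ∠Z = −∠Y = 14.6°

6.89 mS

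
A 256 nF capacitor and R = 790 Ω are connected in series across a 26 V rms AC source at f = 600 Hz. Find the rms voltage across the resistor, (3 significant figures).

ω = 2πf = 3770 rad/s
X_C = 1/(ωC) = 1040 Ω
Z = 790 − j1040 Ω
|Z| = √(790² + 1040²) = 1300 Ω
I = V/|Z| = 20.0 mA
V_R = I·|Z_R| = 0.0200 × 790 = 15.8 V

15.8 V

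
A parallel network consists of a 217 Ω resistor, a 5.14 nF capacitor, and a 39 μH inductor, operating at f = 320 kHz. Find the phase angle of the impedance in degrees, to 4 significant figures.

ω = 2πf = 2.011e+06 rad/s
X_L = ωL = 78.41 Ω
X_C = 1/(ωC) = 96.76 Ω
Parallel: admittances add. Y = 1/R + 1/(jωL) + jωC
Y = (0.004608 − j0.002418) S
|Y| = 0.005204 S → |Z| = 1/|Y| = 192.2 Ω, ∠Z = −∠Y = 27.69°

27.69°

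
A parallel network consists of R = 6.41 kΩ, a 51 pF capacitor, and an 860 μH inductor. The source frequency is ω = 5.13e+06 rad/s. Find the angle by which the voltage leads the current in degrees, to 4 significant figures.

X_L = ωL = 4412 Ω
X_C = 1/(ωC) = 3822 Ω
Parallel: admittances add. Y = 1/R + 1/(jωL) + jωC
Y = (0.0001560 + j3.497e-05) S
|Y| = 0.0001599 S → |Z| = 1/|Y| = 6255 Ω, ∠Z = −∠Y = -12.63°

-12.63°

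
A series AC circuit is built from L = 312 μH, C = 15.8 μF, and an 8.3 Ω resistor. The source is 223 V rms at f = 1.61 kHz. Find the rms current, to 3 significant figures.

ω = 2πf = 10120 rad/s
X_L = ωL = 3.16 Ω
X_C = 1/(ωC) = 6.26 Ω
Net reactance X = X_L − X_C = -3.10 Ω
Z = 8.30 − j3.10 Ω
|Z| = √(8.30² + 3.10²) = 8.86 Ω
I = V/|Z| = 223/8.86 = 25.2 A

25.2 A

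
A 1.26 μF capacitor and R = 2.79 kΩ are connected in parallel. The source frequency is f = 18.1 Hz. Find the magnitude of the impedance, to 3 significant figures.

2590 Ω

ω = 2πf = 113.7 rad/s
X_C = 1/(ωC) = 6980 Ω
Parallel: admittances add. Y = 1/R + jωC
Y = (0.000358 + j0.000143) S
|Y| = 0.000386 S → |Z| = 1/|Y| = 2590 Ω, ∠Z = −∠Y = -21.8°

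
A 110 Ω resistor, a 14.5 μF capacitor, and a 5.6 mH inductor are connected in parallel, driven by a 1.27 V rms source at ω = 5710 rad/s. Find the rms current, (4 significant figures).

X_L = ωL = 31.98 Ω
X_C = 1/(ωC) = 12.08 Ω
Parallel: admittances add. Y = 1/R + 1/(jωL) + jωC
Y = (0.009091 + j0.05152) S
|Y| = 0.05232 S → |Z| = 1/|Y| = 19.11 Ω, ∠Z = −∠Y = -79.99°
I = V/|Z| = 1.27/19.11 = 66.44 mA

66.44 mA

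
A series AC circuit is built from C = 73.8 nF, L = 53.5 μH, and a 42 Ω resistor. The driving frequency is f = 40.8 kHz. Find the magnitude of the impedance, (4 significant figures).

ω = 2πf = 256400 rad/s
X_L = ωL = 13.71 Ω
X_C = 1/(ωC) = 52.86 Ω
Net reactance X = X_L − X_C = -39.14 Ω
Z = 42.00 − j39.14 Ω
|Z| = √(42.00² + 39.14²) = 57.41 Ω

57.41 Ω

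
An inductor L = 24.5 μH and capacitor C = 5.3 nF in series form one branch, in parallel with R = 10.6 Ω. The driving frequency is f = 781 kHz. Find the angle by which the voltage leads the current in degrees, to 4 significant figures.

7.386°

ω = 2πf = 4.907e+06 rad/s
X_L = ωL = 120.2 Ω
X_C = 1/(ωC) = 38.45 Ω
Branch 1: Z₁ = R = 10.60 Ω
Branch 2 (series LC): Z₂ = j(X_L − X_C) = j81.78 Ω
Parallel: Z = Z₁Z₂/(Z₁+Z₂), |Z| = 10.51 Ω, ∠Z = 7.386°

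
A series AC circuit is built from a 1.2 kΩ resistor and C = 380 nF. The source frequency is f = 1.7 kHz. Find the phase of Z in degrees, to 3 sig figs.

ω = 2πf = 10680 rad/s
X_C = 1/(ωC) = 246 Ω
Z = 1200 − j246 Ω
|Z| = √(1200² + 246²) = 1230 Ω
∠Z = arctan(-246/1200) = -11.6°

-11.6°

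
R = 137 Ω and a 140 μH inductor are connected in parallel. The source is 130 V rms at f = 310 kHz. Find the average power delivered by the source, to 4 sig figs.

123.4 W

ω = 2πf = 1.948e+06 rad/s
X_L = ωL = 272.7 Ω
Parallel: admittances add. Y = 1/R + 1/(jωL)
Y = (0.007299 − j0.003667) S
|Y| = 0.008169 S → |Z| = 1/|Y| = 122.4 Ω, ∠Z = −∠Y = 26.68°
I = V/|Z| = 1.062 A
P = VI cos φ = 130 × 1.062 × cos(26.68°) = 123.4 W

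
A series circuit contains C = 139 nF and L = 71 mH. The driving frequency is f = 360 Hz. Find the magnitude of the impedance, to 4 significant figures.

ω = 2πf = 2262 rad/s
X_L = ωL = 160.6 Ω
X_C = 1/(ωC) = 3181 Ω
Net reactance X = X_L − X_C = -3020 Ω
Z = − j3020 Ω
|Z| = √(0² + 3020²) = 3020 Ω

3020 Ω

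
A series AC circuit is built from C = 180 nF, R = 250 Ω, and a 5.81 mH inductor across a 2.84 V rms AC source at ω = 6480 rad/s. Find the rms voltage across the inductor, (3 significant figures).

X_L = ωL = 37.6 Ω
X_C = 1/(ωC) = 857 Ω
Net reactance X = X_L − X_C = -820 Ω
Z = 250 − j820 Ω
|Z| = √(250² + 820²) = 857 Ω
I = V/|Z| = 3.31 mA
V_L = I·|Z_L| = 0.00331 × 37.6 = 0.125 V

0.125 V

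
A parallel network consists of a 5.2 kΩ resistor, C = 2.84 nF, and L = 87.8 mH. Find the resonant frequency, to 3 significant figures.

10.1 kHz

ω₀ = 1/√(LC) = 1/√(0.0878 × 2.84e-09) = 63330 rad/s
f₀ = ω₀/(2π) = 10.1 kHz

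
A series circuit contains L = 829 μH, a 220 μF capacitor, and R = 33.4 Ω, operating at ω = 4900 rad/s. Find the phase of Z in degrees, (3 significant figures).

5.36°

X_L = ωL = 4.06 Ω
X_C = 1/(ωC) = 0.928 Ω
Net reactance X = X_L − X_C = 3.13 Ω
Z = 33.4 + j3.13 Ω
|Z| = √(33.4² + 3.13²) = 33.5 Ω
∠Z = arctan(3.13/33.4) = 5.36°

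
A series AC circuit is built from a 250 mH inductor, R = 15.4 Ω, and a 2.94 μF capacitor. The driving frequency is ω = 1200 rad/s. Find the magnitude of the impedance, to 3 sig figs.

22.6 Ω

X_L = ωL = 300 Ω
X_C = 1/(ωC) = 283 Ω
Net reactance X = X_L − X_C = 16.6 Ω
Z = 15.4 + j16.6 Ω
|Z| = √(15.4² + 16.6²) = 22.6 Ω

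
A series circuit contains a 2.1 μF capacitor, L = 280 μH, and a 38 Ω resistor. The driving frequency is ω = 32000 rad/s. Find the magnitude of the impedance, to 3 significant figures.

38.5 Ω

X_L = ωL = 8.96 Ω
X_C = 1/(ωC) = 14.9 Ω
Net reactance X = X_L − X_C = -5.92 Ω
Z = 38.0 − j5.92 Ω
|Z| = √(38.0² + 5.92²) = 38.5 Ω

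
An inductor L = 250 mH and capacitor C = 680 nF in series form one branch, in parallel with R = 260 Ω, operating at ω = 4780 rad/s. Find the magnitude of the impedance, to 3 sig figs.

250 Ω

X_L = ωL = 1200 Ω
X_C = 1/(ωC) = 308 Ω
Branch 1: Z₁ = R = 260 Ω
Branch 2 (series LC): Z₂ = j(X_L − X_C) = j887 Ω
Parallel: Z = Z₁Z₂/(Z₁+Z₂), |Z| = 250 Ω, ∠Z = 16.3°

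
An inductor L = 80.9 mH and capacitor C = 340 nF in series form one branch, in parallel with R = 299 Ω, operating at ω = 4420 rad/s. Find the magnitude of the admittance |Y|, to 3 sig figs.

X_L = ωL = 358 Ω
X_C = 1/(ωC) = 665 Ω
Branch 1: Z₁ = R = 299 Ω
Branch 2 (series LC): Z₂ = j(X_L − X_C) = −j308 Ω
Parallel: Z = Z₁Z₂/(Z₁+Z₂), |Z| = 214 Ω, ∠Z = -44.2°
|Y| = 1/|Z| = 4.66 mS

4.66 mS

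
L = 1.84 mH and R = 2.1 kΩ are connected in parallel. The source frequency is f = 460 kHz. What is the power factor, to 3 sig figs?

0.930

ω = 2πf = 2.89e+06 rad/s
X_L = ωL = 5320 Ω
Parallel: admittances add. Y = 1/R + 1/(jωL)
Y = (0.000476 − j0.000188) S
|Y| = 0.000512 S → |Z| = 1/|Y| = 1950 Ω, ∠Z = −∠Y = 21.5°
cos φ = cos(21.5°) = 0.930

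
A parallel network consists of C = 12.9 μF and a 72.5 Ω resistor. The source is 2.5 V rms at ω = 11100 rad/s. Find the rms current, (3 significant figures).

X_C = 1/(ωC) = 6.98 Ω
Parallel: admittances add. Y = 1/R + jωC
Y = (0.0138 + j0.143) S
|Y| = 0.144 S → |Z| = 1/|Y| = 6.95 Ω, ∠Z = −∠Y = -84.5°
I = V/|Z| = 2.5/6.95 = 360 mA

360 mA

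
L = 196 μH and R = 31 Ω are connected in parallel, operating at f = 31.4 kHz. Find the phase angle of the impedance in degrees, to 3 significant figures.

ω = 2πf = 197300 rad/s
X_L = ωL = 38.7 Ω
Parallel: admittances add. Y = 1/R + 1/(jωL)
Y = (0.0323 − j0.0259) S
|Y| = 0.0413 S → |Z| = 1/|Y| = 24.2 Ω, ∠Z = −∠Y = 38.7°

38.7°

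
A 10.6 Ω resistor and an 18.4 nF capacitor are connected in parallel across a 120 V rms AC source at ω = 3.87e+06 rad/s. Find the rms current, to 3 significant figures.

X_C = 1/(ωC) = 14.0 Ω
Parallel: admittances add. Y = 1/R + jωC
Y = (0.0943 + j0.0712) S
|Y| = 0.118 S → |Z| = 1/|Y| = 8.46 Ω, ∠Z = −∠Y = -37.0°
I = V/|Z| = 120/8.46 = 14.2 A

14.2 A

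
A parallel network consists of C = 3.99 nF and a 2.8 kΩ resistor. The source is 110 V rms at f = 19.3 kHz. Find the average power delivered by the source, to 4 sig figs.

ω = 2πf = 121300 rad/s
X_C = 1/(ωC) = 2067 Ω
Parallel: admittances add. Y = 1/R + jωC
Y = (0.0003571 + j0.0004838) S
|Y| = 0.0006014 S → |Z| = 1/|Y| = 1663 Ω, ∠Z = −∠Y = -53.57°
I = V/|Z| = 66.15 mA
P = VI cos φ = 110 × 0.06615 × cos(-53.57°) = 4.321 W

4.321 W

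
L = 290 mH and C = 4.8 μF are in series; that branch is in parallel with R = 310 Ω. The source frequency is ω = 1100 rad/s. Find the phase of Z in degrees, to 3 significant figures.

67.3°

X_L = ωL = 319 Ω
X_C = 1/(ωC) = 189 Ω
Branch 1: Z₁ = R = 310 Ω
Branch 2 (series LC): Z₂ = j(X_L − X_C) = j130 Ω
Parallel: Z = Z₁Z₂/(Z₁+Z₂), |Z| = 120 Ω, ∠Z = 67.3°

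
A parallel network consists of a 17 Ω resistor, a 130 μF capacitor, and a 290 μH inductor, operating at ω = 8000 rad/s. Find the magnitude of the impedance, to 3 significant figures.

1.63 Ω

X_L = ωL = 2.32 Ω
X_C = 1/(ωC) = 0.962 Ω
Parallel: admittances add. Y = 1/R + 1/(jωL) + jωC
Y = (0.0588 + j0.609) S
|Y| = 0.612 S → |Z| = 1/|Y| = 1.63 Ω, ∠Z = −∠Y = -84.5°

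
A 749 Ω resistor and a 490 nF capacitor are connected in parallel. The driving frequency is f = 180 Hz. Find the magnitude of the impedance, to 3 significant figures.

ω = 2πf = 1131 rad/s
X_C = 1/(ωC) = 1800 Ω
Parallel: admittances add. Y = 1/R + jωC
Y = (0.00134 + j0.000554) S
|Y| = 0.00145 S → |Z| = 1/|Y| = 692 Ω, ∠Z = −∠Y = -22.5°

692 Ω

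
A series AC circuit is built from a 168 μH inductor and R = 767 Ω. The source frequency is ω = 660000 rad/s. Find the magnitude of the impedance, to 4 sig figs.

775.0 Ω

X_L = ωL = 110.9 Ω
Z = 767.0 + j110.9 Ω
|Z| = √(767.0² + 110.9²) = 775.0 Ω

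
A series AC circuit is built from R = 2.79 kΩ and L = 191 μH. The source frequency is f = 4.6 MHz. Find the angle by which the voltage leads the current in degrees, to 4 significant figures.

63.19°

ω = 2πf = 2.89e+07 rad/s
X_L = ωL = 5520 Ω
Z = 2790 + j5520 Ω
|Z| = √(2790² + 5520²) = 6185 Ω
∠Z = arctan(5520/2790) = 63.19°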